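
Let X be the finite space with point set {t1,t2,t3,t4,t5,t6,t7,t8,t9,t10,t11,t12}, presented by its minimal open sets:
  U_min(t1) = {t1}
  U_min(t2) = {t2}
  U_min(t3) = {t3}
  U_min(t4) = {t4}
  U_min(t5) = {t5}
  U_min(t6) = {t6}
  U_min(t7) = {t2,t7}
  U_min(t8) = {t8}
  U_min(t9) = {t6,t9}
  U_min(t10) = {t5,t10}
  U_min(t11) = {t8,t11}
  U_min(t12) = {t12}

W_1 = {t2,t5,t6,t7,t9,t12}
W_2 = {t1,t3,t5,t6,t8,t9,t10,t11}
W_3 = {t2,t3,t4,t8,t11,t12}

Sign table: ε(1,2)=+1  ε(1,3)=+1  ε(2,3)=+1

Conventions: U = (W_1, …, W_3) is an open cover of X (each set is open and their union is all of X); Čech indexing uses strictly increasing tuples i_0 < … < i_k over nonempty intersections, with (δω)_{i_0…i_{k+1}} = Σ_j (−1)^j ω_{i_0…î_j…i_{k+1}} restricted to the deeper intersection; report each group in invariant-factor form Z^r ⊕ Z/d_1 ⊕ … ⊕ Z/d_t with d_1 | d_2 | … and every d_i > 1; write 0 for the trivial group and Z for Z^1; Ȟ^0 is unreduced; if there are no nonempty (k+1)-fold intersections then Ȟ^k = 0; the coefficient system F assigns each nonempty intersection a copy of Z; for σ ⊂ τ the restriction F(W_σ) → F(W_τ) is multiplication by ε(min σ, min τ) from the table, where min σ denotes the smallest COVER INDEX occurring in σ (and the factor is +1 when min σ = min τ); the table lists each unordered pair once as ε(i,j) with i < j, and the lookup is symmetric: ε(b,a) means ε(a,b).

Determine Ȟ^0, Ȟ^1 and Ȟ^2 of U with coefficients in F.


nerve of the cover:
  W12={t5,t6,t9} W13={t2,t12} W23={t3,t8,t11}
C dims 3,3; δ0: rk 2, SNF 1^2
Ȟ^0 = (3 − 2) − 0 = 1, so Ȟ^0 ≅ Z
Ȟ^1 = (3 − 0) − 2 = 1, so Ȟ^1 ≅ Z
Ȟ^2 = (0 − 0) − 0 = 0, so Ȟ^2 ≅ 0

Ȟ^0 ≅ Z, Ȟ^1 ≅ Z, Ȟ^2 ≅ 0


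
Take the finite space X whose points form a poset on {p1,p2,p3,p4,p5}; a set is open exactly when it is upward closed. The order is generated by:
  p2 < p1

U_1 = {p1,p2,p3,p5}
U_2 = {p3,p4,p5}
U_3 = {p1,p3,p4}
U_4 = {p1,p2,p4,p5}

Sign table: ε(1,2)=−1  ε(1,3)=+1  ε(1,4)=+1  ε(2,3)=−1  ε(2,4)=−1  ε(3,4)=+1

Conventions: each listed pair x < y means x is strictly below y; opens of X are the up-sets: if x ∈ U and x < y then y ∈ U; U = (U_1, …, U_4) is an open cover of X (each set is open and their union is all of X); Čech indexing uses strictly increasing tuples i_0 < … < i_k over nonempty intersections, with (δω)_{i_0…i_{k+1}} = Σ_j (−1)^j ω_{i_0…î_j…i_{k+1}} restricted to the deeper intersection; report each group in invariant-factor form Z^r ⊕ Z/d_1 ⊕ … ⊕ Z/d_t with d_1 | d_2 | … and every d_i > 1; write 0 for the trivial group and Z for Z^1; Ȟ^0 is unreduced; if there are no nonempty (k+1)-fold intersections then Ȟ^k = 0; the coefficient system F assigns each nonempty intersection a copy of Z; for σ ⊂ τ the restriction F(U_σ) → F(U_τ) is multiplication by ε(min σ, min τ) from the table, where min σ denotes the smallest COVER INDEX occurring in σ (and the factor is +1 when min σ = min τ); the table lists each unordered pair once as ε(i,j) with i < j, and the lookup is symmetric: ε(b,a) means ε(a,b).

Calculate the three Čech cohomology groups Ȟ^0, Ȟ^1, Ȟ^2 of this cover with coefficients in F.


nerve simplices:
  U12={p3,p5} U13={p1,p3} U14={p1,p2,p5} U23={p3,p4} U24={p4,p5} U34={p1,p4}
  U123={p3} U124={p5} U134={p1} U234={p4}
C dims 4,6,4; δ0: rk 3, SNF 1^3; δ1: rk 3, SNF 1^3
degree 0: 4−3−0 = 1 → Ȟ^0 ≅ Z
degree 1: 6−3−3 = 0 → Ȟ^1 ≅ 0
degree 2: 4−0−3 = 1 → Ȟ^2 ≅ Z

Ȟ^0 ≅ Z, Ȟ^1 ≅ 0 and Ȟ^2 ≅ Z


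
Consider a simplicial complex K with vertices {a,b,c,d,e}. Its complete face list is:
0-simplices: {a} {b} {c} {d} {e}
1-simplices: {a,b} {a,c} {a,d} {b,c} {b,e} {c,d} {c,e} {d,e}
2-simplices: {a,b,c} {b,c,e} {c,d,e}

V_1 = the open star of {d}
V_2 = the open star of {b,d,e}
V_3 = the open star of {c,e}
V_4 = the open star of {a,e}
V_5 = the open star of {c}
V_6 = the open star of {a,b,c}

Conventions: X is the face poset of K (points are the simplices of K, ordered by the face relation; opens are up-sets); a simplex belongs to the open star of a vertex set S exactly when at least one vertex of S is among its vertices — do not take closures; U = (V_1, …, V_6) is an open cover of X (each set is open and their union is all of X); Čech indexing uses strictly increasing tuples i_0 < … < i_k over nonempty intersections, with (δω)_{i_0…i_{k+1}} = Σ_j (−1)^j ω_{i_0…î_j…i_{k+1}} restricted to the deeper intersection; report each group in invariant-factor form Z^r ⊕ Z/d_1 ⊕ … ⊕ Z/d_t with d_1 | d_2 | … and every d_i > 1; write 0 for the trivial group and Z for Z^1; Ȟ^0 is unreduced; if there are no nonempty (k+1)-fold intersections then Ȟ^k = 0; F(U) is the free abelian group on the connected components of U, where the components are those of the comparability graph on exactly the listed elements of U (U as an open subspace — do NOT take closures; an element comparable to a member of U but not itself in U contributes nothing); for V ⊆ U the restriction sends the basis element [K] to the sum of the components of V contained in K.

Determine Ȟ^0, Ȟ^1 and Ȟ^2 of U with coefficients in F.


Ȟ^0(U;F) ≅ Z, Ȟ^1(U;F) ≅ Z and Ȟ^2(U;F) ≅ 0

nonempty overlaps:
  V1={{d},{a,d},{c,d},{d,e},{c,d,e}} V2={{b},{d},{e},{a,b},{a,d},{b,c},{b,e},{c,d},{c,e},{d,e},{a,b,c},{b,c,e},{c,d,e}} V3={{c},{e},{a,c},{b,c},{b,e},{c,d},{c,e},{d,e},{a,b,c},{b,c,e},{c,d,e}} V4={{a},{e},{a,b},{a,c},{a,d},{b,e},{c,e},{d,e},{a,b,c},{b,c,e},{c,d,e}} V5={{c},{a,c},{b,c},{c,d},{c,e},{a,b,c},{b,c,e},{c,d,e}} V6={{a},{b},{c},{a,b},{a,c},{a,d},{b,c},{b,e},{c,d},{c,e},{a,b,c},{b,c,e},{c,d,e}}
  V12={{d},{a,d},{c,d},{d,e},{c,d,e}} V13={{c,d},{d,e},{c,d,e}} V14={{a,d},{d,e},{c,d,e}} V15={{c,d},{c,d,e}} V16={{a,d},{c,d},{c,d,e}} V23={{e},{b,c},{b,e},{c,d},{c,e},{d,e},{a,b,c},{b,c,e},{c,d,e}} V24={{e},{a,b},{a,d},{b,e},{c,e},{d,e},{a,b,c},{b,c,e},{c,d,e}} V25={{b,c},{c,d},{c,e},{a,b,c},{b,c,e},{c,d,e}} V26={{b},{a,b},{a,d},{b,c},{b,e},{c,d},{c,e},{a,b,c},{b,c,e},{c,d,e}} V34={{e},{a,c},{b,e},{c,e},{d,e},{a,b,c},{b,c,e},{c,d,e}} V35={{c},{a,c},{b,c},{c,d},{c,e},{a,b,c},{b,c,e},{c,d,e}} V36={{c},{a,c},{b,c},{b,e},{c,d},{c,e},{a,b,c},{b,c,e},{c,d,e}} V45={{a,c},{c,e},{a,b,c},{b,c,e},{c,d,e}} V46={{a},{a,b},{a,c},{a,d},{b,e},{c,e},{a,b,c},{b,c,e},{c,d,e}} V56={{c},{a,c},{b,c},{c,d},{c,e},{a,b,c},{b,c,e},{c,d,e}}
  V123={{c,d},{d,e},{c,d,e}} V124={{a,d},{d,e},{c,d,e}} V125={{c,d},{c,d,e}} V126={{a,d},{c,d},{c,d,e}} V134={{d,e},{c,d,e}} V135={{c,d},{c,d,e}} V136={{c,d},{c,d,e}} V145={{c,d,e}} V146={{a,d},{c,d,e}} V156={{c,d},{c,d,e}} V234={{e},{b,e},{c,e},{d,e},{a,b,c},{b,c,e},{c,d,e}} V235={{b,c},{c,d},{c,e},{a,b,c},{b,c,e},{c,d,e}} V236={{b,c},{b,e},{c,d},{c,e},{a,b,c},{b,c,e},{c,d,e}} V245={{c,e},{a,b,c},{b,c,e},{c,d,e}} V246={{a,b},{a,d},{b,e},{c,e},{a,b,c},{b,c,e},{c,d,e}} V256={{b,c},{c,d},{c,e},{a,b,c},{b,c,e},{c,d,e}} V345={{a,c},{c,e},{a,b,c},{b,c,e},{c,d,e}} V346={{a,c},{b,e},{c,e},{a,b,c},{b,c,e},{c,d,e}} V356={{c},{a,c},{b,c},{c,d},{c,e},{a,b,c},{b,c,e},{c,d,e}} V456={{a,c},{c,e},{a,b,c},{b,c,e},{c,d,e}}
  V1234={{d,e},{c,d,e}} V1235={{c,d},{c,d,e}} V1236={{c,d},{c,d,e}} V1245={{c,d,e}} V1246={{a,d},{c,d,e}} V1256={{c,d},{c,d,e}} V1345={{c,d,e}} V1346={{c,d,e}} V1356={{c,d},{c,d,e}} V1456={{c,d,e}} V2345={{c,e},{a,b,c},{b,c,e},{c,d,e}} V2346={{b,e},{c,e},{a,b,c},{b,c,e},{c,d,e}} V2356={{b,c},{c,d},{c,e},{a,b,c},{b,c,e},{c,d,e}} V2456={{c,e},{a,b,c},{b,c,e},{c,d,e}} V3456={{a,c},{c,e},{a,b,c},{b,c,e},{c,d,e}}
  V12345={{c,d,e}} V12346={{c,d,e}} V12356={{c,d},{c,d,e}} V12456={{c,d,e}} V13456={{c,d,e}} V23456={{c,e},{a,b,c},{b,c,e},{c,d,e}}
  V123456={{c,d,e}}
components per intersection:
  V1: {{d},{a,d},{c,d},{d,e},{c,d,e}}
  V2: {{b},{d},{e},{a,b},{a,d},{b,c},{b,e},{c,d},{c,e},{d,e},{a,b,c},{b,c,e},{c,d,e}}
  V3: {{c},{e},{a,c},{b,c},{b,e},{c,d},{c,e},{d,e},{a,b,c},{b,c,e},{c,d,e}}
  V4: {{a},{a,b},{a,c},{a,d},{a,b,c}} {{e},{b,e},{c,e},{d,e},{b,c,e},{c,d,e}}
  V5: {{c},{a,c},{b,c},{c,d},{c,e},{a,b,c},{b,c,e},{c,d,e}}
  V6: {{a},{b},{c},{a,b},{a,c},{a,d},{b,c},{b,e},{c,d},{c,e},{a,b,c},{b,c,e},{c,d,e}}
  V12: {{d},{a,d},{c,d},{d,e},{c,d,e}}
  V13: {{c,d},{d,e},{c,d,e}}
  V14: {{a,d}} {{d,e},{c,d,e}}
  V15: {{c,d},{c,d,e}}
  V16: {{a,d}} {{c,d},{c,d,e}}
  V23: {{e},{b,c},{b,e},{c,d},{c,e},{d,e},{a,b,c},{b,c,e},{c,d,e}}
  V24: {{e},{b,e},{c,e},{d,e},{b,c,e},{c,d,e}} {{a,b},{a,b,c}} {{a,d}}
  V25: {{b,c},{c,d},{c,e},{a,b,c},{b,c,e},{c,d,e}}
  V26: {{b},{a,b},{b,c},{b,e},{c,d},{c,e},{a,b,c},{b,c,e},{c,d,e}} {{a,d}}
  V34: {{e},{b,e},{c,e},{d,e},{b,c,e},{c,d,e}} {{a,c},{a,b,c}}
  V35: {{c},{a,c},{b,c},{c,d},{c,e},{a,b,c},{b,c,e},{c,d,e}}
  V36: {{c},{a,c},{b,c},{b,e},{c,d},{c,e},{a,b,c},{b,c,e},{c,d,e}}
  V45: {{a,c},{a,b,c}} {{c,e},{b,c,e},{c,d,e}}
  V46: {{a},{a,b},{a,c},{a,d},{a,b,c}} {{b,e},{c,e},{b,c,e},{c,d,e}}
  V56: {{c},{a,c},{b,c},{c,d},{c,e},{a,b,c},{b,c,e},{c,d,e}}
  V123: {{c,d},{d,e},{c,d,e}}
  V124: {{a,d}} {{d,e},{c,d,e}}
  V125: {{c,d},{c,d,e}}
  V126: {{a,d}} {{c,d},{c,d,e}}
  V134: {{d,e},{c,d,e}}
  V135: {{c,d},{c,d,e}}
  V136: {{c,d},{c,d,e}}
  V145: {{c,d,e}}
  V146: {{a,d}} {{c,d,e}}
  V156: {{c,d},{c,d,e}}
  V234: {{e},{b,e},{c,e},{d,e},{b,c,e},{c,d,e}} {{a,b,c}}
  V235: {{b,c},{c,d},{c,e},{a,b,c},{b,c,e},{c,d,e}}
  V236: {{b,c},{b,e},{c,d},{c,e},{a,b,c},{b,c,e},{c,d,e}}
  V245: {{c,e},{b,c,e},{c,d,e}} {{a,b,c}}
  V246: {{a,b},{a,b,c}} {{a,d}} {{b,e},{c,e},{b,c,e},{c,d,e}}
  V256: {{b,c},{c,d},{c,e},{a,b,c},{b,c,e},{c,d,e}}
  V345: {{a,c},{a,b,c}} {{c,e},{b,c,e},{c,d,e}}
  V346: {{a,c},{a,b,c}} {{b,e},{c,e},{b,c,e},{c,d,e}}
  V356: {{c},{a,c},{b,c},{c,d},{c,e},{a,b,c},{b,c,e},{c,d,e}}
  V456: {{a,c},{a,b,c}} {{c,e},{b,c,e},{c,d,e}}
  V1234: {{d,e},{c,d,e}}
  V1235: {{c,d},{c,d,e}}
  V1236: {{c,d},{c,d,e}}
  V1245: {{c,d,e}}
  V1246: {{a,d}} {{c,d,e}}
  V1256: {{c,d},{c,d,e}}
  V1345: {{c,d,e}}
  V1346: {{c,d,e}}
  V1356: {{c,d},{c,d,e}}
  V1456: {{c,d,e}}
  V2345: {{c,e},{b,c,e},{c,d,e}} {{a,b,c}}
  V2346: {{b,e},{c,e},{b,c,e},{c,d,e}} {{a,b,c}}
  V2356: {{b,c},{c,d},{c,e},{a,b,c},{b,c,e},{c,d,e}}
  V2456: {{c,e},{b,c,e},{c,d,e}} {{a,b,c}}
  V3456: {{a,c},{a,b,c}} {{c,e},{b,c,e},{c,d,e}}
  V12345: {{c,d,e}}
  V12346: {{c,d,e}}
  V12356: {{c,d},{c,d,e}}
  V12456: {{c,d,e}}
  V13456: {{c,d,e}}
  V23456: {{c,e},{b,c,e},{c,d,e}} {{a,b,c}}
  V123456: {{c,d,e}}
C dims 7,23,30,20; δ0: rk 6, SNF 1^6; δ1: rk 16, SNF 1^16; δ2: rk 14, SNF 1^14
degree 0: 7−6−0 = 1 → Ȟ^0 ≅ Z
degree 1: 23−16−6 = 1 → Ȟ^1 ≅ Z
degree 2: 30−14−16 = 0 → Ȟ^2 ≅ 0


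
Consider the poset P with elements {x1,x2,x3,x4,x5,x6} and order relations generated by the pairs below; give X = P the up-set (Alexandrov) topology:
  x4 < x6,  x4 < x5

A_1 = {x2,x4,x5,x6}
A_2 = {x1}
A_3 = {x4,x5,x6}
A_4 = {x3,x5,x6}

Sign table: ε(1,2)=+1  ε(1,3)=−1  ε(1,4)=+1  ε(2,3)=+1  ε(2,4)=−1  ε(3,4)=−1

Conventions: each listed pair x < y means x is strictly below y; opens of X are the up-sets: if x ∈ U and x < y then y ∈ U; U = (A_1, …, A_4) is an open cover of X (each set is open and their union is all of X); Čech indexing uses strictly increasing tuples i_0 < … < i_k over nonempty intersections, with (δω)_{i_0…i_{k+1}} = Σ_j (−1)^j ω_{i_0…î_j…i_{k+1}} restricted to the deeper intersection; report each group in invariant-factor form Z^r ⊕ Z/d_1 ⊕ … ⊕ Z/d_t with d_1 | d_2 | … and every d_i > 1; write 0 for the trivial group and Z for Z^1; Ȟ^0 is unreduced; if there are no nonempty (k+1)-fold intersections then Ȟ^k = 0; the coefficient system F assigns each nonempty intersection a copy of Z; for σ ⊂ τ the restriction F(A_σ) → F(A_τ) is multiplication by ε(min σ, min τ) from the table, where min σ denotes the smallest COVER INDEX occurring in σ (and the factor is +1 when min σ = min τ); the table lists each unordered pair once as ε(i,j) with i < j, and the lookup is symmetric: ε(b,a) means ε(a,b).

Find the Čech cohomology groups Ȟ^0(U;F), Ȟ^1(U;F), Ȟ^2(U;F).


Ȟ^0 = Z^2, Ȟ^1 = 0, Ȟ^2 = 0

nerve simplices:
  A13={x4,x5,x6} A14={x5,x6} A34={x5,x6}
  A134={x5,x6}
C dims 4,3,1; δ0: rk 2, SNF 1^2; δ1: rk 1, SNF 1^1
degree 0: 4−2−0 = 2 → Ȟ^0 ≅ Z^2
degree 1: 3−1−2 = 0 → Ȟ^1 ≅ 0
degree 2: 1−0−1 = 0 → Ȟ^2 ≅ 0


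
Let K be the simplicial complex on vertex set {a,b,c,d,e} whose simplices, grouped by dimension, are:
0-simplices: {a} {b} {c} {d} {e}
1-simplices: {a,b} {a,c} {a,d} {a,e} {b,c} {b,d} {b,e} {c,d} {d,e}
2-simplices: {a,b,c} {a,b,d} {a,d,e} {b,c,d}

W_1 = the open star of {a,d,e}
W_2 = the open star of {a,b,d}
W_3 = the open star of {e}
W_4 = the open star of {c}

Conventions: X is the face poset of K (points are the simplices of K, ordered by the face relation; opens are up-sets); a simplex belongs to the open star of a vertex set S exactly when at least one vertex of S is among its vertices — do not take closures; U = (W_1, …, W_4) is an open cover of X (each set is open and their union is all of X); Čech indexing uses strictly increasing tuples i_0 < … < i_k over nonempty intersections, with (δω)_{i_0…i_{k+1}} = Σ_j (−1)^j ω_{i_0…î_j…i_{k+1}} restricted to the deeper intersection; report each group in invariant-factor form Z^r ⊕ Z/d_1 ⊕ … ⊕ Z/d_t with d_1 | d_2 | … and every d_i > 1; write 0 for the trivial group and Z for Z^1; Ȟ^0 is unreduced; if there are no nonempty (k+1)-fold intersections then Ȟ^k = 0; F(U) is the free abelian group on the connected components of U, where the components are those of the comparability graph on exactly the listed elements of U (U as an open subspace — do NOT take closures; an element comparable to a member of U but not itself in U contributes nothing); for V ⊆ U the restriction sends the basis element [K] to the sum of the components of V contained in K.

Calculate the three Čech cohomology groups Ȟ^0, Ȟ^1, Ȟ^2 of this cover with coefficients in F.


Ȟ^0 = Z; Ȟ^1 = Z; Ȟ^2 = 0

nerve of the cover:
  W1={{a},{d},{e},{a,b},{a,c},{a,d},{a,e},{b,d},{b,e},{c,d},{d,e},{a,b,c},{a,b,d},{a,d,e},{b,c,d}} W2={{a},{b},{d},{a,b},{a,c},{a,d},{a,e},{b,c},{b,d},{b,e},{c,d},{d,e},{a,b,c},{a,b,d},{a,d,e},{b,c,d}} W3={{e},{a,e},{b,e},{d,e},{a,d,e}} W4={{c},{a,c},{b,c},{c,d},{a,b,c},{b,c,d}}
  W12={{a},{d},{a,b},{a,c},{a,d},{a,e},{b,d},{b,e},{c,d},{d,e},{a,b,c},{a,b,d},{a,d,e},{b,c,d}} W13={{e},{a,e},{b,e},{d,e},{a,d,e}} W14={{a,c},{c,d},{a,b,c},{b,c,d}} W23={{a,e},{b,e},{d,e},{a,d,e}} W24={{a,c},{b,c},{c,d},{a,b,c},{b,c,d}}
  W123={{a,e},{b,e},{d,e},{a,d,e}} W124={{a,c},{c,d},{a,b,c},{b,c,d}}
components per intersection:
  W1: {{a},{d},{e},{a,b},{a,c},{a,d},{a,e},{b,d},{b,e},{c,d},{d,e},{a,b,c},{a,b,d},{a,d,e},{b,c,d}}
  W2: {{a},{b},{d},{a,b},{a,c},{a,d},{a,e},{b,c},{b,d},{b,e},{c,d},{d,e},{a,b,c},{a,b,d},{a,d,e},{b,c,d}}
  W3: {{e},{a,e},{b,e},{d,e},{a,d,e}}
  W4: {{c},{a,c},{b,c},{c,d},{a,b,c},{b,c,d}}
  W12: {{a},{d},{a,b},{a,c},{a,d},{a,e},{b,d},{c,d},{d,e},{a,b,c},{a,b,d},{a,d,e},{b,c,d}} {{b,e}}
  W13: {{e},{a,e},{b,e},{d,e},{a,d,e}}
  W14: {{a,c},{a,b,c}} {{c,d},{b,c,d}}
  W23: {{a,e},{d,e},{a,d,e}} {{b,e}}
  W24: {{a,c},{b,c},{c,d},{a,b,c},{b,c,d}}
  W123: {{a,e},{d,e},{a,d,e}} {{b,e}}
  W124: {{a,c},{a,b,c}} {{c,d},{b,c,d}}
C dims 4,8,4; δ0: rk 3, SNF 1^3; δ1: rk 4, SNF 1^4
Ȟ^0 = (4 − 3) − 0 = 1, so Ȟ^0 ≅ Z
Ȟ^1 = (8 − 4) − 3 = 1, so Ȟ^1 ≅ Z
Ȟ^2 = (4 − 0) − 4 = 0, so Ȟ^2 ≅ 0


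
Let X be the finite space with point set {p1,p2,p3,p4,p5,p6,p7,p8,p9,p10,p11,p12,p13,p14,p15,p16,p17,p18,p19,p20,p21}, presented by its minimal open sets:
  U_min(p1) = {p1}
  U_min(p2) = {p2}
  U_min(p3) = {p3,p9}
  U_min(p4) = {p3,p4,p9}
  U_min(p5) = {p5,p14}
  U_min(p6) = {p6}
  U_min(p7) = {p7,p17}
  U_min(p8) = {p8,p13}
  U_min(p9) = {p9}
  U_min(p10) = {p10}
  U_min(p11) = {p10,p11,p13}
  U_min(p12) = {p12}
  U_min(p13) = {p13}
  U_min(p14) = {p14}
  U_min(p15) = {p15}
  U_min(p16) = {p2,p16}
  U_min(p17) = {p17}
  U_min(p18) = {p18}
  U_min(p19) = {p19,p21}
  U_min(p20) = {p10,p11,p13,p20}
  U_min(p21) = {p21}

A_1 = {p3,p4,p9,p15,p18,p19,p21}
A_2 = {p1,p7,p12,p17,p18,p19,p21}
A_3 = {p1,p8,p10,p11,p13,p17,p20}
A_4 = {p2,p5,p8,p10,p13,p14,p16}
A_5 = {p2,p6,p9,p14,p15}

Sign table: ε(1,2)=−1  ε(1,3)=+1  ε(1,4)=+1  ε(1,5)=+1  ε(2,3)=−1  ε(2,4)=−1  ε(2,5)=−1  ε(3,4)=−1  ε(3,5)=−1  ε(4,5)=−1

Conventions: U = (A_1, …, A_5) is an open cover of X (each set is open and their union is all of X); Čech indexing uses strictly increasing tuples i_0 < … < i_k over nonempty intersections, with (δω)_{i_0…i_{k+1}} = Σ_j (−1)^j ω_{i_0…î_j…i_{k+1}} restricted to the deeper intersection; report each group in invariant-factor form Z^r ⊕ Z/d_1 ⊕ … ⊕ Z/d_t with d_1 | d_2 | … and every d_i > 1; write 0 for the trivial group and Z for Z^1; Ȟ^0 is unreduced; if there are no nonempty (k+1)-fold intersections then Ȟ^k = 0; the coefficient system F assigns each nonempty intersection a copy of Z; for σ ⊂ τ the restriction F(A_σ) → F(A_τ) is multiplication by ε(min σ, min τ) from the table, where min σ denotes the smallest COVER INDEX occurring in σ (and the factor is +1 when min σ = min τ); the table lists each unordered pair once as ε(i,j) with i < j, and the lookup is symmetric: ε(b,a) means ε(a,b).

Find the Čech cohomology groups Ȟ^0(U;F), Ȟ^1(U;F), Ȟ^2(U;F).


Ȟ^0 ≅ Z, Ȟ^1 ≅ Z, Ȟ^2 ≅ 0

cover nerve:
  A12={p18,p19,p21} A15={p9,p15} A23={p1,p17} A34={p8,p10,p13} A45={p2,p14}
C dims 5,5; δ0: rk 4, SNF 1^4
Ȟ^0: (5−4)−0=1 ⇒ Z
Ȟ^1: (5−0)−4=1 ⇒ Z
Ȟ^2: (0−0)−0=0 ⇒ 0


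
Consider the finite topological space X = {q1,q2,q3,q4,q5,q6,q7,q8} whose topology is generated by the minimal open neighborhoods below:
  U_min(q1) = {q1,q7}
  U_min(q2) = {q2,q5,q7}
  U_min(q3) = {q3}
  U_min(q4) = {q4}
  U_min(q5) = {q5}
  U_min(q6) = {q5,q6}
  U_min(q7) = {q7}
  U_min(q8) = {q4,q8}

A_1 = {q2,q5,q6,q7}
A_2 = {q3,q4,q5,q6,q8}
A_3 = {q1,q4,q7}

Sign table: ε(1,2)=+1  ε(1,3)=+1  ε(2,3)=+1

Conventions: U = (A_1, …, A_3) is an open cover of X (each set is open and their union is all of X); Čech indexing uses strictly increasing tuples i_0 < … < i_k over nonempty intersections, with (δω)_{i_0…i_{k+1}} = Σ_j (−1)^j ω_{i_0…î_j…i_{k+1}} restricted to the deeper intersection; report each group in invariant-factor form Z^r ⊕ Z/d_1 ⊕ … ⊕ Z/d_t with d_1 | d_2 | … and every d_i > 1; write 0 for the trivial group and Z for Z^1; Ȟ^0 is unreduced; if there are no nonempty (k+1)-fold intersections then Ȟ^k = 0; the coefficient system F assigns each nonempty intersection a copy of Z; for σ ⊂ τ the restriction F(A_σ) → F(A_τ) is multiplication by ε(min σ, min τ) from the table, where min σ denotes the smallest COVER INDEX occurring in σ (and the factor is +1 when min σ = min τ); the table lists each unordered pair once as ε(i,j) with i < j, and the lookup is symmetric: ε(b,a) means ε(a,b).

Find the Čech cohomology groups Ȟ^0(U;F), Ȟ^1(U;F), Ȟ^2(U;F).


Ȟ^0(U;F) ≅ Z, Ȟ^1(U;F) ≅ Z, Ȟ^2(U;F) ≅ 0

nonempty overlaps:
  A12={q5,q6} A13={q7} A23={q4}
C dims 3,3; δ0: rk 2, SNF 1^2
degree 0: 3−2−0 = 1 → Ȟ^0 ≅ Z
degree 1: 3−0−2 = 1 → Ȟ^1 ≅ Z
degree 2: 0−0−0 = 0 → Ȟ^2 ≅ 0


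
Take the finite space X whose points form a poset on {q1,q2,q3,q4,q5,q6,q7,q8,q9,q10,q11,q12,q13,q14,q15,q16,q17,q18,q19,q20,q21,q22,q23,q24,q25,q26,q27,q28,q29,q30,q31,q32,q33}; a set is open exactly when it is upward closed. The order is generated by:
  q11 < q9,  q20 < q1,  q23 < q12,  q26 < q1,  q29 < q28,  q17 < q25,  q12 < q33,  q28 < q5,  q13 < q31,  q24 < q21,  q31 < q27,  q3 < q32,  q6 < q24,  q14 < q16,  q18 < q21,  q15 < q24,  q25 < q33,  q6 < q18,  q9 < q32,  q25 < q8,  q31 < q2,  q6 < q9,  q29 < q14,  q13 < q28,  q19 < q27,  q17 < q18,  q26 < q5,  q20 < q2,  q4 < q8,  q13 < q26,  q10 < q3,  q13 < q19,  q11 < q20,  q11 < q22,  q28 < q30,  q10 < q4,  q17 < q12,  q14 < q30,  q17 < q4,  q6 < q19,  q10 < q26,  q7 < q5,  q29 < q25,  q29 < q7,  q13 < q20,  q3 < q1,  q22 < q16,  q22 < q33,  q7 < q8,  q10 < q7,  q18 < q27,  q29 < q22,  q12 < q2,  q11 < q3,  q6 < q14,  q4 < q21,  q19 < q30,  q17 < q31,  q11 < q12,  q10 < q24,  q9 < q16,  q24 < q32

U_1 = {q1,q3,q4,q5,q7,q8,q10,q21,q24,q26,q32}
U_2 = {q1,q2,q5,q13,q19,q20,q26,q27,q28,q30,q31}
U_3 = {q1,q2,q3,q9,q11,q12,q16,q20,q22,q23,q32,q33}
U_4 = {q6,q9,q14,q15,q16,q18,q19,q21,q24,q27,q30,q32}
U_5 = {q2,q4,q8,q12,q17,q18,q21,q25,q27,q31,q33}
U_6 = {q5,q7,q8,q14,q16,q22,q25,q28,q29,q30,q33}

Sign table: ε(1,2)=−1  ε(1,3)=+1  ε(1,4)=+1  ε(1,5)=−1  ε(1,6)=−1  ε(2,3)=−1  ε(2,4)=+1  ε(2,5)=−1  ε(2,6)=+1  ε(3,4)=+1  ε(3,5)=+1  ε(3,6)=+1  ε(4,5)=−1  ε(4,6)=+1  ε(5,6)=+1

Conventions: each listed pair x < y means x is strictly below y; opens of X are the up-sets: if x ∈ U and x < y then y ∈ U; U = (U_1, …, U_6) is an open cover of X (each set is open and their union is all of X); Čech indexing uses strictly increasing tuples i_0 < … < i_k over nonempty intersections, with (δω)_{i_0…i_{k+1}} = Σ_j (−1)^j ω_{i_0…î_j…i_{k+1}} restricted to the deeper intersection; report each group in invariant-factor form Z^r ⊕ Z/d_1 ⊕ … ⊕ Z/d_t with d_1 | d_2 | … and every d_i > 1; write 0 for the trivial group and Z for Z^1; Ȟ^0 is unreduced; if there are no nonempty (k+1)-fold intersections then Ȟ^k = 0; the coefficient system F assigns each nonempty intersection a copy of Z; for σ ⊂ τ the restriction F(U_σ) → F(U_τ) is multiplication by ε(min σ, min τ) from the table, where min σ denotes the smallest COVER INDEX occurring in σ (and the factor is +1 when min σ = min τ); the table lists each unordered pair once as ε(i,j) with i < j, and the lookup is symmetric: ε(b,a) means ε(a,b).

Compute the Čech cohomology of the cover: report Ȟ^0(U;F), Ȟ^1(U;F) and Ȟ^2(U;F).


nonempty overlaps:
  U12={q1,q5,q26} U13={q1,q3,q32} U14={q21,q24,q32} U15={q4,q8,q21} U16={q5,q7,q8} U23={q1,q2,q20} U24={q19,q27,q30} U25={q2,q27,q31} U26={q5,q28,q30} U34={q9,q16,q32} U35={q2,q12,q33} U36={q16,q22,q33} U45={q18,q21,q27} U46={q14,q16,q30} U56={q8,q25,q33}
  U123={q1} U126={q5} U134={q32} U145={q21} U156={q8} U235={q2} U245={q27} U246={q30} U346={q16} U356={q33}
C dims 6,15,10; δ0: rk 6, SNF 1^5·2; δ1: rk 9, SNF 1^9
degree 0: 6−6−0 = 0 → Ȟ^0 ≅ 0
degree 1: 15−9−6 = 0 plus torsion [2] → Ȟ^1 ≅ Z/2
degree 2: 10−0−9 = 1 → Ȟ^2 ≅ Z

Ȟ^0 = 0, Ȟ^1 = Z/2, Ȟ^2 = Z


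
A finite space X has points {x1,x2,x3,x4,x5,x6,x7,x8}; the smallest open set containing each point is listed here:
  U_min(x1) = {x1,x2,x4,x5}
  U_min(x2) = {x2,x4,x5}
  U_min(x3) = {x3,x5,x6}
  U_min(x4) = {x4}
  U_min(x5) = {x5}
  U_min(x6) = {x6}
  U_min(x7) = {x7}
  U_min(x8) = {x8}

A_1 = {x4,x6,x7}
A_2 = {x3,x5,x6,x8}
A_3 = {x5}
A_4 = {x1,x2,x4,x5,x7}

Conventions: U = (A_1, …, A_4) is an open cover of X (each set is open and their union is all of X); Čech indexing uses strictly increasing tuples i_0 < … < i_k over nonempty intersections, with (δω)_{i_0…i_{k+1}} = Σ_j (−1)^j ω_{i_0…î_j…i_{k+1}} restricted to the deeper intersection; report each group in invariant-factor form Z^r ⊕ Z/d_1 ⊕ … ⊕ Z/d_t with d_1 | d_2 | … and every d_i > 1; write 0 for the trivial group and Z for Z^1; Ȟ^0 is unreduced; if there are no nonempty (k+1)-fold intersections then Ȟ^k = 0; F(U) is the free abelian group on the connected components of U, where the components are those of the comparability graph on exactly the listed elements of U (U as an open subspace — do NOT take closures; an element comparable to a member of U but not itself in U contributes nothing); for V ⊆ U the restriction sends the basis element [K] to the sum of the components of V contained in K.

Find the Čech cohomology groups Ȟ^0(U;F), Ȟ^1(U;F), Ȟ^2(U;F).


Ȟ^0(U;F) ≅ Z^3, Ȟ^1(U;F) ≅ 0, Ȟ^2(U;F) ≅ 0

nerve of the cover:
  A12={x6} A14={x4,x7} A23={x5} A24={x5} A34={x5}
  A234={x5}
components per intersection:
  A1: {x4} {x6} {x7}
  A2: {x3,x5,x6} {x8}
  A3: {x5}
  A4: {x1,x2,x4,x5} {x7}
  A12: {x6}
  A14: {x4} {x7}
  A23: {x5}
  A24: {x5}
  A34: {x5}
  A234: {x5}
C dims 8,6,1; δ0: rk 5, SNF 1^5; δ1: rk 1, SNF 1^1
Ȟ^0 = (8 − 5) − 0 = 3, so Ȟ^0 ≅ Z^3
Ȟ^1 = (6 − 1) − 5 = 0, so Ȟ^1 ≅ 0
Ȟ^2 = (1 − 0) − 1 = 0, so Ȟ^2 ≅ 0


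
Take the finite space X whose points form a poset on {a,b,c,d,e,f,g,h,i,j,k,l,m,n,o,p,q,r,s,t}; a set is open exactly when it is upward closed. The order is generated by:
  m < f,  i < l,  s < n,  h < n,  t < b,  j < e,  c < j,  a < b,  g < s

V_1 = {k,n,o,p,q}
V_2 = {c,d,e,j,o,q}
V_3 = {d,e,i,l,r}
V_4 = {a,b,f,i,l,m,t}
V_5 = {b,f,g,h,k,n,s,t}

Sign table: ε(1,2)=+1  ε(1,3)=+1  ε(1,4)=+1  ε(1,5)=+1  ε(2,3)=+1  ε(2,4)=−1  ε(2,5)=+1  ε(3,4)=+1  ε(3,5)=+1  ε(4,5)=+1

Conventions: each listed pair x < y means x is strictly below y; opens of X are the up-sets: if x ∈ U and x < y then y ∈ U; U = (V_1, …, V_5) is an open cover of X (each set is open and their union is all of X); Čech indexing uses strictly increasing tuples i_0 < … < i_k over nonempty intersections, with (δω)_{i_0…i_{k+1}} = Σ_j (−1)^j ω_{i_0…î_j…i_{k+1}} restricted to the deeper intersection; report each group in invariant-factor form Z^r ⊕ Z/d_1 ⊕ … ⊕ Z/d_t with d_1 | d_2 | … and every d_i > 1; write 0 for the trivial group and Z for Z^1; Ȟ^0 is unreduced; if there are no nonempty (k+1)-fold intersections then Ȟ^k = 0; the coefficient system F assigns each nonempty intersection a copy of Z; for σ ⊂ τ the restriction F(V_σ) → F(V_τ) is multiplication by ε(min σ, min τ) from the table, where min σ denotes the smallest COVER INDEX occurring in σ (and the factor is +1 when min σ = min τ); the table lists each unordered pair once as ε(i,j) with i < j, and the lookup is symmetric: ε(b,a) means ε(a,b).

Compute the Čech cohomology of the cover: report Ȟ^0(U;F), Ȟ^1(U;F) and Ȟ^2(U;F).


nerve simplices:
  V12={o,q} V15={k,n} V23={d,e} V34={i,l} V45={b,f,t}
C dims 5,5; δ0: rk 4, SNF 1^4
degree 0: 5−4−0 = 1 → Ȟ^0 ≅ Z
degree 1: 5−0−4 = 1 → Ȟ^1 ≅ Z
degree 2: 0−0−0 = 0 → Ȟ^2 ≅ 0

Ȟ^0 = Z, Ȟ^1 = Z, Ȟ^2 = 0


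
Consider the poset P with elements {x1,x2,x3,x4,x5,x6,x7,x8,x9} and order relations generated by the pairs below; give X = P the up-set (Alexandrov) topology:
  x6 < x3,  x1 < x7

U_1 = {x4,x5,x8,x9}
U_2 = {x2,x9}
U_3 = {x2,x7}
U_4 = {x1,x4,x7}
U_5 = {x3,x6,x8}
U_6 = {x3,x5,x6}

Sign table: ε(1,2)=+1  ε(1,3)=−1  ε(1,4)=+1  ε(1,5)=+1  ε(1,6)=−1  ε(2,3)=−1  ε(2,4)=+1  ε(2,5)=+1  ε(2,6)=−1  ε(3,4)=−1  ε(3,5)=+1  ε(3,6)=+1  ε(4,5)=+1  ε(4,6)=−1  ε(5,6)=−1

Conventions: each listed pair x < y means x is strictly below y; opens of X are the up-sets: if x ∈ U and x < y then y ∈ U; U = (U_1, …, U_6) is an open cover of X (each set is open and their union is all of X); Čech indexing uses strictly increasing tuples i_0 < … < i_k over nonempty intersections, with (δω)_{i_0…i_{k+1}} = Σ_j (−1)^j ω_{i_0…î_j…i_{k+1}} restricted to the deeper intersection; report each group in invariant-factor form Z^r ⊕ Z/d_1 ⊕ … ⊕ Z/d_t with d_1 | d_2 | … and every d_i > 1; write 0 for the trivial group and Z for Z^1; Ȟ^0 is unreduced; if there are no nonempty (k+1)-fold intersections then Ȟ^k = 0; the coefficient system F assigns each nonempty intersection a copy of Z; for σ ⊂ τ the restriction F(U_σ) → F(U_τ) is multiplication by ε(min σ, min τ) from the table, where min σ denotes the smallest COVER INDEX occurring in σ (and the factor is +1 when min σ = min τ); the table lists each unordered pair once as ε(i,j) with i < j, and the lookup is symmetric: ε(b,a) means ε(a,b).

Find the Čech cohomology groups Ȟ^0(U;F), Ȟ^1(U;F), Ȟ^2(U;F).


nerve simplices:
  U12={x9} U14={x4} U15={x8} U16={x5} U23={x2} U34={x7} U56={x3,x6}
C dims 6,7; δ0: rk 5, SNF 1^5
degree 0: 6−5−0 = 1 → Ȟ^0 ≅ Z
degree 1: 7−0−5 = 2 → Ȟ^1 ≅ Z^2
degree 2: 0−0−0 = 0 → Ȟ^2 ≅ 0

Ȟ^0(U;F) ≅ Z; Ȟ^1(U;F) ≅ Z^2; Ȟ^2(U;F) ≅ 0


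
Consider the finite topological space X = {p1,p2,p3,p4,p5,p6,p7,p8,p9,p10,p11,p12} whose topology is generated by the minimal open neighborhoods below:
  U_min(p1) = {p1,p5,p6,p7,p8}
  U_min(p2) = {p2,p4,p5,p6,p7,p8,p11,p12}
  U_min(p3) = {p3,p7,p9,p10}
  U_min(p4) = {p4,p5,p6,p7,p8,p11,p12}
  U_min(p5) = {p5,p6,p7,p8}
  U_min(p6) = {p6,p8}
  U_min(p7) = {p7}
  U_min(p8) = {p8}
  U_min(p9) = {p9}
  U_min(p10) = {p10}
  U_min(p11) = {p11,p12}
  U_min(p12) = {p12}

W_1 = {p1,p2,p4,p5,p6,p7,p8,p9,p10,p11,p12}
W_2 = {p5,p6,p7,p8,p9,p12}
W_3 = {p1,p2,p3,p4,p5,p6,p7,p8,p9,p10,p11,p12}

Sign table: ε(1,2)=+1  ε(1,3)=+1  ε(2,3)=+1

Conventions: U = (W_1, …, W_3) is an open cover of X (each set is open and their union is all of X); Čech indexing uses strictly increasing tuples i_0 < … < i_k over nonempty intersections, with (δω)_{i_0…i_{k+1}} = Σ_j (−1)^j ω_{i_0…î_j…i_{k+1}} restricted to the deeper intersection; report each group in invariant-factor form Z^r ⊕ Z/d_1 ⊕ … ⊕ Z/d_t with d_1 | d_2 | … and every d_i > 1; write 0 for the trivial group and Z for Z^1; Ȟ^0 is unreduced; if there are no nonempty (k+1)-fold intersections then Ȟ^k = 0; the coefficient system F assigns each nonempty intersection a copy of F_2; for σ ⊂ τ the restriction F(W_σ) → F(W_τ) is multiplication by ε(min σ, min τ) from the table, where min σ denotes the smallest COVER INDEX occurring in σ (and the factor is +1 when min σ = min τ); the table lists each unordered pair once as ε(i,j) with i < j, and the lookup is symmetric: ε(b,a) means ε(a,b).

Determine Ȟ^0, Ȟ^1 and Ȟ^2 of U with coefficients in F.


Ȟ^0(U;F) ≅ Z/2; Ȟ^1(U;F) ≅ 0; Ȟ^2(U;F) ≅ 0

nonempty overlaps:
  W12={p5,p6,p7,p8,p9,p12} W13={p1,p2,p4,p5,p6,p7,p8,p9,p10,p11,p12} W23={p5,p6,p7,p8,p9,p12}
  W123={p5,p6,p7,p8,p9,p12}
C dims 3,3,1; δ0: rk_F2 2; δ1: rk_F2 1
degree 0: 3−2−0 = 1 → Ȟ^0 ≅ Z/2
degree 1: 3−1−2 = 0 → Ȟ^1 ≅ 0
degree 2: 1−0−1 = 0 → Ȟ^2 ≅ 0


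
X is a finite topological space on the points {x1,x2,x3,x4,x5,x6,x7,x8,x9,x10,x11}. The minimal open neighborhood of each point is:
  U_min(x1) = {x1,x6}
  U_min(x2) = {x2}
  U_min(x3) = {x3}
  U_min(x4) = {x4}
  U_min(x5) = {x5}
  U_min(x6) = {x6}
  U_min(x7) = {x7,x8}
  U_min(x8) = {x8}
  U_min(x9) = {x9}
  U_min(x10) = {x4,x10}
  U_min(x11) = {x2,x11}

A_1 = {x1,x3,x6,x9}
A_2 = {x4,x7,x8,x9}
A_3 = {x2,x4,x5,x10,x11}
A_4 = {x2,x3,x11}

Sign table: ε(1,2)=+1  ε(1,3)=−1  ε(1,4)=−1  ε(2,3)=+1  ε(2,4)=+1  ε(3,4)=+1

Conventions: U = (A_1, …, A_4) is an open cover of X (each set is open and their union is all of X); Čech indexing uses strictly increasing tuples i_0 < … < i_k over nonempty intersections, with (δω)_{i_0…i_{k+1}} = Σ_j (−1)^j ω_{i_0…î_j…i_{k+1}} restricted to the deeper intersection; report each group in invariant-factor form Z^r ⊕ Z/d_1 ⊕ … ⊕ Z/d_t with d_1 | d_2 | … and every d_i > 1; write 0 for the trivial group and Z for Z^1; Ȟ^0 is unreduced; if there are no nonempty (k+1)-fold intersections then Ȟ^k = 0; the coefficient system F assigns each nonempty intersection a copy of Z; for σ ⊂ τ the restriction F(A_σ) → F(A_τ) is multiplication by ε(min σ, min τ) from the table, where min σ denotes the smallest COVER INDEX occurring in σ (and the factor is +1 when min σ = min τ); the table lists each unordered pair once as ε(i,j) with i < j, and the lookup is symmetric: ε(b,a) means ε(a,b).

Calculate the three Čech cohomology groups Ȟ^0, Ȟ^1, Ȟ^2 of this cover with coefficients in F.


Ȟ^0(U;F) ≅ 0, Ȟ^1(U;F) ≅ Z/2, Ȟ^2(U;F) ≅ 0

nonempty intersections:
  A12={x9} A14={x3} A23={x4} A34={x2,x11}
C dims 4,4; δ0: rk 4, SNF 1^3·2
Ȟ^0: (4−4)−0=0 ⇒ 0
Ȟ^1: (4−0)−4=0 plus torsion [2] ⇒ Z/2
Ȟ^2: (0−0)−0=0 ⇒ 0


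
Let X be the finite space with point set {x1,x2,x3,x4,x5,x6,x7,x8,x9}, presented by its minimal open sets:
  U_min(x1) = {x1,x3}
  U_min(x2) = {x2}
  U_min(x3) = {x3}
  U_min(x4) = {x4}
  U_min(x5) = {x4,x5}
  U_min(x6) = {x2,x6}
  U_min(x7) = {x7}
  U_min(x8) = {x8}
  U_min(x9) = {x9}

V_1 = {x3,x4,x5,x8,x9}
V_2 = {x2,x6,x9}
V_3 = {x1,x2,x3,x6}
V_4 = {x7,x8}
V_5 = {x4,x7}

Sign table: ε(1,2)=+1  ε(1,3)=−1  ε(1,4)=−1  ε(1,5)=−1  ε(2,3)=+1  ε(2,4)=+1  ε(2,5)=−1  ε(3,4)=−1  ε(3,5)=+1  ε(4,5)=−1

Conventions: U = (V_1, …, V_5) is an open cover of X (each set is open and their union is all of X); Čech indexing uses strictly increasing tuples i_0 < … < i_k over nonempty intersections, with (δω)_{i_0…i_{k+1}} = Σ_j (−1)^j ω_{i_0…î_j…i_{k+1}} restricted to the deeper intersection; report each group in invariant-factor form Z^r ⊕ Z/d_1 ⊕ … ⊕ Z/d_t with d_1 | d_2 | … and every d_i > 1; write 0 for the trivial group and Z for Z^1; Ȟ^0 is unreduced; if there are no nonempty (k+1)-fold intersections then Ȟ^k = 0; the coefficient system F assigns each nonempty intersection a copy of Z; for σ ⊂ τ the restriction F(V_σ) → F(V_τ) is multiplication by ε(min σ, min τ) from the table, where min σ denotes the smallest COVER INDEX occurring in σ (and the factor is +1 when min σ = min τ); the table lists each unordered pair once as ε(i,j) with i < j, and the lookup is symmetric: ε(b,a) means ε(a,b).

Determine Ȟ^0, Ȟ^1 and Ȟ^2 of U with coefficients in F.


Ȟ^0 = 0, Ȟ^1 = Z ⊕ Z/2, Ȟ^2 = 0

nonempty overlaps:
  V12={x9} V13={x3} V14={x8} V15={x4} V23={x2,x6} V45={x7}
C dims 5,6; δ0: rk 5, SNF 1^4·2
degree 0: 5−5−0 = 0 → Ȟ^0 ≅ 0
degree 1: 6−0−5 = 1 plus torsion [2] → Ȟ^1 ≅ Z ⊕ Z/2
degree 2: 0−0−0 = 0 → Ȟ^2 ≅ 0


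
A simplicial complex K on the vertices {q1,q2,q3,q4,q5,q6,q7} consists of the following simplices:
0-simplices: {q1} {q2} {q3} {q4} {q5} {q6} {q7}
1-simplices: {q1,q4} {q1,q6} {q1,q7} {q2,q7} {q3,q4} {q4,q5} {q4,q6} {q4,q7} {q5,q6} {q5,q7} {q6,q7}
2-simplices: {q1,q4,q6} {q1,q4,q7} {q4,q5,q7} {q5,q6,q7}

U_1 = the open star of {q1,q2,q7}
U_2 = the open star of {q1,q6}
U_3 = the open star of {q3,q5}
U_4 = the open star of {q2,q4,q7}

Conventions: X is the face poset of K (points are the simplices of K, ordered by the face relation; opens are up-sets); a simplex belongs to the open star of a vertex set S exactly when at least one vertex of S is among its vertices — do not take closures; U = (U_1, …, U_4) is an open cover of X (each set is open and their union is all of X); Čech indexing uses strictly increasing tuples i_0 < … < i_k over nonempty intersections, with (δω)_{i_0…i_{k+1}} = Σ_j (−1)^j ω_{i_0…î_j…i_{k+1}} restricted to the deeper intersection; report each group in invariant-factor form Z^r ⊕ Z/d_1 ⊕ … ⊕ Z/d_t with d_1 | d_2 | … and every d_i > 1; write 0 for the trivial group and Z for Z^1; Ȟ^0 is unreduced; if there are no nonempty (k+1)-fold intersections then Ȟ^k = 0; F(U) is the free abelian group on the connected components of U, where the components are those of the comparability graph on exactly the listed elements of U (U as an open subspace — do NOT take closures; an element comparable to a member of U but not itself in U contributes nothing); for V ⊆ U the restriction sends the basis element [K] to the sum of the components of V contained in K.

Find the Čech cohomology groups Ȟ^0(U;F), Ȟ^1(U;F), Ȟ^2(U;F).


nerve of the cover:
  U1={{q1},{q2},{q7},{q1,q4},{q1,q6},{q1,q7},{q2,q7},{q4,q7},{q5,q7},{q6,q7},{q1,q4,q6},{q1,q4,q7},{q4,q5,q7},{q5,q6,q7}} U2={{q1},{q6},{q1,q4},{q1,q6},{q1,q7},{q4,q6},{q5,q6},{q6,q7},{q1,q4,q6},{q1,q4,q7},{q5,q6,q7}} U3={{q3},{q5},{q3,q4},{q4,q5},{q5,q6},{q5,q7},{q4,q5,q7},{q5,q6,q7}} U4={{q2},{q4},{q7},{q1,q4},{q1,q7},{q2,q7},{q3,q4},{q4,q5},{q4,q6},{q4,q7},{q5,q7},{q6,q7},{q1,q4,q6},{q1,q4,q7},{q4,q5,q7},{q5,q6,q7}}
  U12={{q1},{q1,q4},{q1,q6},{q1,q7},{q6,q7},{q1,q4,q6},{q1,q4,q7},{q5,q6,q7}} U13={{q5,q7},{q4,q5,q7},{q5,q6,q7}} U14={{q2},{q7},{q1,q4},{q1,q7},{q2,q7},{q4,q7},{q5,q7},{q6,q7},{q1,q4,q6},{q1,q4,q7},{q4,q5,q7},{q5,q6,q7}} U23={{q5,q6},{q5,q6,q7}} U24={{q1,q4},{q1,q7},{q4,q6},{q6,q7},{q1,q4,q6},{q1,q4,q7},{q5,q6,q7}} U34={{q3,q4},{q4,q5},{q5,q7},{q4,q5,q7},{q5,q6,q7}}
  U123={{q5,q6,q7}} U124={{q1,q4},{q1,q7},{q6,q7},{q1,q4,q6},{q1,q4,q7},{q5,q6,q7}} U134={{q5,q7},{q4,q5,q7},{q5,q6,q7}} U234={{q5,q6,q7}}
  U1234={{q5,q6,q7}}
components per intersection:
  U1: {{q1},{q2},{q7},{q1,q4},{q1,q6},{q1,q7},{q2,q7},{q4,q7},{q5,q7},{q6,q7},{q1,q4,q6},{q1,q4,q7},{q4,q5,q7},{q5,q6,q7}}
  U2: {{q1},{q6},{q1,q4},{q1,q6},{q1,q7},{q4,q6},{q5,q6},{q6,q7},{q1,q4,q6},{q1,q4,q7},{q5,q6,q7}}
  U3: {{q3},{q3,q4}} {{q5},{q4,q5},{q5,q6},{q5,q7},{q4,q5,q7},{q5,q6,q7}}
  U4: {{q2},{q4},{q7},{q1,q4},{q1,q7},{q2,q7},{q3,q4},{q4,q5},{q4,q6},{q4,q7},{q5,q7},{q6,q7},{q1,q4,q6},{q1,q4,q7},{q4,q5,q7},{q5,q6,q7}}
  U12: {{q1},{q1,q4},{q1,q6},{q1,q7},{q1,q4,q6},{q1,q4,q7}} {{q6,q7},{q5,q6,q7}}
  U13: {{q5,q7},{q4,q5,q7},{q5,q6,q7}}
  U14: {{q2},{q7},{q1,q4},{q1,q7},{q2,q7},{q4,q7},{q5,q7},{q6,q7},{q1,q4,q6},{q1,q4,q7},{q4,q5,q7},{q5,q6,q7}}
  U23: {{q5,q6},{q5,q6,q7}}
  U24: {{q1,q4},{q1,q7},{q4,q6},{q1,q4,q6},{q1,q4,q7}} {{q6,q7},{q5,q6,q7}}
  U34: {{q3,q4}} {{q4,q5},{q5,q7},{q4,q5,q7},{q5,q6,q7}}
  U123: {{q5,q6,q7}}
  U124: {{q1,q4},{q1,q7},{q1,q4,q6},{q1,q4,q7}} {{q6,q7},{q5,q6,q7}}
  U134: {{q5,q7},{q4,q5,q7},{q5,q6,q7}}
  U234: {{q5,q6,q7}}
  U1234: {{q5,q6,q7}}
C dims 5,9,5,1; δ0: rk 4, SNF 1^4; δ1: rk 4, SNF 1^4; δ2: rk 1, SNF 1^1
Ȟ^0 = (5 − 4) − 0 = 1, so Ȟ^0 ≅ Z
Ȟ^1 = (9 − 4) − 4 = 1, so Ȟ^1 ≅ Z
Ȟ^2 = (5 − 1) − 4 = 0, so Ȟ^2 ≅ 0

Ȟ^0 = Z, Ȟ^1 = Z and Ȟ^2 = 0


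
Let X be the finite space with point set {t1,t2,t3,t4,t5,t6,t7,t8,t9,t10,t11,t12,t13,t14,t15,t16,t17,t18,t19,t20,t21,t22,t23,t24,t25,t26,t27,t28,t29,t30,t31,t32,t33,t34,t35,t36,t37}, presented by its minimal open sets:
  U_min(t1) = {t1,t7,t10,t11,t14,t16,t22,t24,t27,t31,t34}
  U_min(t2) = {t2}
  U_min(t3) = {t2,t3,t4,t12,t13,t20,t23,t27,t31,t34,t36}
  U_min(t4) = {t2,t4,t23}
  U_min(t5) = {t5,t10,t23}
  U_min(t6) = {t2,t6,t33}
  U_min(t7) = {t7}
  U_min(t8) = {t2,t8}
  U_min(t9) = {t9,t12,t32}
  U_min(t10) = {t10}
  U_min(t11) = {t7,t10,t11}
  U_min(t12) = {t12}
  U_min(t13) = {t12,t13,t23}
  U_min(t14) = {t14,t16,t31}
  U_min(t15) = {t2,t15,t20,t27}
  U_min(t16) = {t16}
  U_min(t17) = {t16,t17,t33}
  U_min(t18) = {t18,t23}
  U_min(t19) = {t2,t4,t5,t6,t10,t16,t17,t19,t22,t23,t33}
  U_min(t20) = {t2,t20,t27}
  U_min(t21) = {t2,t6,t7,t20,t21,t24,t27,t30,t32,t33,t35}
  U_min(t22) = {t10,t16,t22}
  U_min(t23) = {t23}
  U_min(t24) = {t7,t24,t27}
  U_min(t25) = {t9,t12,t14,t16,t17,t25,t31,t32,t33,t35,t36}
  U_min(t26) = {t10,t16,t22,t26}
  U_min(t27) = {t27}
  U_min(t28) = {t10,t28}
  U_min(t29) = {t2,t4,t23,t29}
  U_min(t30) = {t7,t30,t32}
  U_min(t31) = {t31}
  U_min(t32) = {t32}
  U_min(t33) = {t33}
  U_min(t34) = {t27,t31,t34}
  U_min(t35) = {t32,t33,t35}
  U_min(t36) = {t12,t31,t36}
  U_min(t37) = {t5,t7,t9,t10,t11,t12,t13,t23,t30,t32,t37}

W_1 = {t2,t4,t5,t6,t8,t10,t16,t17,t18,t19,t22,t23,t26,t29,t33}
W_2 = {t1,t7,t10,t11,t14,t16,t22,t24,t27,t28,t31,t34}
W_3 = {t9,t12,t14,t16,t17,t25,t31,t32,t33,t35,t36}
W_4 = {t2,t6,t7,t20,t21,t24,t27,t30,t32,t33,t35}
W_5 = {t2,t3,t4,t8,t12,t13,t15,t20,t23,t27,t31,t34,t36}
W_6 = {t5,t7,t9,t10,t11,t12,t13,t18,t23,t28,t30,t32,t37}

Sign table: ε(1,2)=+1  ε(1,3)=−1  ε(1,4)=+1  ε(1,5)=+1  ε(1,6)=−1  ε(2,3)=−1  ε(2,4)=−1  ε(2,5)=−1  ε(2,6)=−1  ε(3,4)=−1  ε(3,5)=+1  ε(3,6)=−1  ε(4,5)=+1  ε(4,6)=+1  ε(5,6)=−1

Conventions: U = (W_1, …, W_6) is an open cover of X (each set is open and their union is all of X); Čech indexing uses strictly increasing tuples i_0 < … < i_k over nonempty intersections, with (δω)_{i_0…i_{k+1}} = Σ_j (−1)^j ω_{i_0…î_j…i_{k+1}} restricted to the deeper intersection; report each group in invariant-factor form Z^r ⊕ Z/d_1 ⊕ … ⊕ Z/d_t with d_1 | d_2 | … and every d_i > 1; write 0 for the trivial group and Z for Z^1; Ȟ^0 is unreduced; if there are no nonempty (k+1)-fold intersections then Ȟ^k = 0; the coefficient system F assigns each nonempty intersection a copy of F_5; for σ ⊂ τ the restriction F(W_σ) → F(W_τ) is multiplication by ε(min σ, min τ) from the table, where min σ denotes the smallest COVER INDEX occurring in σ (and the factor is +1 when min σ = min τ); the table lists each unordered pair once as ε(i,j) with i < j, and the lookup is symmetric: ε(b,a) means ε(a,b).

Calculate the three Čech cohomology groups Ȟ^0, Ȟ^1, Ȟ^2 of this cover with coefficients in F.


nonempty overlaps:
  W12={t10,t16,t22} W13={t16,t17,t33} W14={t2,t6,t33} W15={t2,t4,t8,t23} W16={t5,t10,t18,t23} W23={t14,t16,t31} W24={t7,t24,t27} W25={t27,t31,t34} W26={t7,t10,t11,t28} W34={t32,t33,t35} W35={t12,t31,t36} W36={t9,t12,t32} W45={t2,t20,t27} W46={t7,t30,t32} W56={t12,t13,t23}
  W123={t16} W126={t10} W134={t33} W145={t2} W156={t23} W235={t31} W245={t27} W246={t7} W346={t32} W356={t12}
C dims 6,15,10; δ0: rk_F5 6; δ1: rk_F5 9
degree 0: 6−6−0 = 0 → Ȟ^0 ≅ 0
degree 1: 15−9−6 = 0 → Ȟ^1 ≅ 0
degree 2: 10−0−9 = 1 → Ȟ^2 ≅ Z/5

Ȟ^0 = 0,  Ȟ^1 = 0,  Ȟ^2 = Z/5
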